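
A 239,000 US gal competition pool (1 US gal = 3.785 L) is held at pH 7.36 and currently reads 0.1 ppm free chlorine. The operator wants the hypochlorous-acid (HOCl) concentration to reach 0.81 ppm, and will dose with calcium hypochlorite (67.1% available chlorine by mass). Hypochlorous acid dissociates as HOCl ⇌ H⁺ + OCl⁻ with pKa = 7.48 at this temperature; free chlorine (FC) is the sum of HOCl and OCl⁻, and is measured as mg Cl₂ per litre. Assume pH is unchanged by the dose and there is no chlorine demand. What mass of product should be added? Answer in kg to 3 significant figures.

Volume: 239,000 US gal × 3.785 L/gal = 904,615 L.
[OCl⁻]/[HOCl] = 10^(pH − pKa) = 10^(7.36 − 7.48) = 0.7586; fraction as HOCl = 1/(1 + 0.7586) = 0.5686.
Free chlorine required for 0.81 ppm HOCl: 0.81 / 0.5686 = 1.424 ppm.
FC to add: 1.424 − 0.1 = 1.324 mg/L as Cl₂.
Cl₂ equivalent: 1.324 mg/L × 904,615 L = 1198 g.
Product at 67.1% available Cl: 1198 / 0.671 = 1786 g.

1.79 kg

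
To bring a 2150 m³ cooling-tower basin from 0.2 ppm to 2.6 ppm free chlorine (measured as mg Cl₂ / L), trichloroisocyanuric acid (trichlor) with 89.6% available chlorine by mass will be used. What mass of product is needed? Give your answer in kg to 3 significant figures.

Volume: 2150 m³ = 2,150,000 L.
Chlorine deficit: 2.6 − 0.2 = 2.4 ppm = 2.4 mg/L as Cl₂.
Cl₂ equivalent needed: 2.4 mg/L × 2,150,000 L = 5,160,000 mg = 5160 g.
Product at 89.6% available chlorine: 5160 / 0.896 = 5759 g.

5.76 kg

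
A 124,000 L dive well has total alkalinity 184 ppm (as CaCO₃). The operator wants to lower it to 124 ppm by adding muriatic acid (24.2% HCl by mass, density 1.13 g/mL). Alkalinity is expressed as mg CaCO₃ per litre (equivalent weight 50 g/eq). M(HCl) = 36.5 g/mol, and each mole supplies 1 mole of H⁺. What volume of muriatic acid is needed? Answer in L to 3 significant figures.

19.9 L

Alkalinity to neutralize: (184 − 124) = 60 mg/L as CaCO₃ × 124,000 L = 7440 g as CaCO₃.
Equivalents of H⁺ required: 7440 ÷ 50 g/eq = 148.8 eq = 148.8 mol HCl.
Mass of HCl: 148.8 × 36.5 = 5431 g.
Mass of 24.2% solution: 5431 / 0.242 = 22,440 g.
Volume: 22,440 g ÷ 1.13 g/mL = 19,860 mL.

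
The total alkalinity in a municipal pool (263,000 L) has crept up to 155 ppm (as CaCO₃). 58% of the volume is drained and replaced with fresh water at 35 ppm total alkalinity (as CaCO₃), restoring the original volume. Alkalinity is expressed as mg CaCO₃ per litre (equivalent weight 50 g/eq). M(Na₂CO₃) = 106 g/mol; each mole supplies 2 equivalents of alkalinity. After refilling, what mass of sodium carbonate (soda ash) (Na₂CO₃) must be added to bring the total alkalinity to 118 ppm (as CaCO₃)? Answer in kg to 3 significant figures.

After draining 58% and refilling: 155 × 0.42 + 35 × 0.58 = 85.4 ppm.
Deficit to target: 118 − 85.4 = 32.6 mg/L.
As CaCO₃: 32.6 mg/L × 263,000 L = 8574 g; ÷ 50 g/eq ÷ 2 = 85.74 mol Na₂CO₃.
Mass: 85.74 × 106 = 9088 g.

9.09 kg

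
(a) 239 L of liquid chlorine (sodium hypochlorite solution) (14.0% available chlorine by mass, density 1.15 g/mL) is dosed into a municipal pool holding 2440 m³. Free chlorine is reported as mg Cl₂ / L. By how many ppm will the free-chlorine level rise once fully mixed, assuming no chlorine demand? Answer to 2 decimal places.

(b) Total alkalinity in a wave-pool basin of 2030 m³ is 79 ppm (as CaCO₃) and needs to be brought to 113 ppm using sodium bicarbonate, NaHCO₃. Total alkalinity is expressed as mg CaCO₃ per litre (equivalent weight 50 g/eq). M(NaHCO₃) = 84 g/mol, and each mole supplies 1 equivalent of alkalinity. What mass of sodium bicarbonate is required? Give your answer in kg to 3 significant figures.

(a) 15.77 ppm; (b) 116 kg

(a) Volume: 2440 m³ = 2,440,000 L.
(a) Mass of solution: 239 L × 1000 mL/L × 1.15 g/mL = 274,800 g.
(a) Available chlorine delivered: 274,800 g × 0.14 = 38,480 g as Cl₂.
(a) Concentration rise: 38,480 g / 2,440,000 L = 15.77 mg/L = 15.77 ppm.

(b) Volume: 2030 m³ = 2,030,000 L.
(b) Alkalinity to add: (113 − 79) = 34 mg/L as CaCO₃ × 2,030,000 L = 69,020 g as CaCO₃.
(b) Equivalents: 69,020 g ÷ 50 g/eq = 1380 eq.
(b) NaHCO₃ supplies 1 eq per mole → 1380 mol.
(b) Mass: 1380 mol × 84 g/mol = 116,000 g.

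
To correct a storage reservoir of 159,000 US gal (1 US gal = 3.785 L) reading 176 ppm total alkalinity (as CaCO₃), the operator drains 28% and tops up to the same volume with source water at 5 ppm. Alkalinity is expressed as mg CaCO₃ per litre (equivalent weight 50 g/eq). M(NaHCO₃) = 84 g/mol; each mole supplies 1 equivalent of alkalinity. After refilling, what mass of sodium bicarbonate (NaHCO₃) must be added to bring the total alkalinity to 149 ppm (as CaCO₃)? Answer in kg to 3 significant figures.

Volume: 159,000 US gal × 3.785 L/gal = 601,815 L.
After draining 28% and refilling: 176 × 0.72 + 5 × 0.28 = 128.12 ppm.
Deficit to target: 149 − 128.12 = 20.88 mg/L.
As CaCO₃: 20.88 mg/L × 601,815 L = 12,570 g; ÷ 50 g/eq ÷ 1 = 251.3 mol NaHCO₃.
Mass: 251.3 × 84 = 21,110 g.

21.1 kg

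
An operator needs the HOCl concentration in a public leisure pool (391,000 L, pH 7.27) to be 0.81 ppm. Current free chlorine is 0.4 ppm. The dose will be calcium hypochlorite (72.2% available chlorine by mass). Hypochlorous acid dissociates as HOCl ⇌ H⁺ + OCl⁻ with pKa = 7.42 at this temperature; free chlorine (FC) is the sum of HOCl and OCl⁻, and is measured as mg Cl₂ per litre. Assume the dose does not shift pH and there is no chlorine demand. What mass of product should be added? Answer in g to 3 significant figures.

[OCl⁻]/[HOCl] = 10^(pH − pKa) = 10^(7.27 − 7.42) = 0.7079; fraction as HOCl = 1/(1 + 0.7079) = 0.5855.
Free chlorine required for 0.81 ppm HOCl: 0.81 / 0.5855 = 1.383 ppm.
FC to add: 1.383 − 0.4 = 0.9834 mg/L as Cl₂.
Cl₂ equivalent: 0.9834 mg/L × 391,000 L = 384.5 g.
Product at 72.2% available Cl: 384.5 / 0.722 = 532.6 g.

533 g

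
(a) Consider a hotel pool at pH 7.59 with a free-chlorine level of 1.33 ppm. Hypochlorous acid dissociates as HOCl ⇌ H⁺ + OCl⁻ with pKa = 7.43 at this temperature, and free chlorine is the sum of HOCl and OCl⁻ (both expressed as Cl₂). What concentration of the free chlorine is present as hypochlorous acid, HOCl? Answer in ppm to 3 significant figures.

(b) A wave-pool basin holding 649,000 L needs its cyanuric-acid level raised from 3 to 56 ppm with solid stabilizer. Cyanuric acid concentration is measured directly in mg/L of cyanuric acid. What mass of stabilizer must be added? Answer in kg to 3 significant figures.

(a) [OCl⁻]/[HOCl] = 10^(pH − pKa) = 10^(7.59 − 7.43) = 10^0.16 = 1.445.
(a) Fraction as HOCl = 1 / (1 + 1.445) = 0.4089.
(a) HOCl = 0.4089 × 1.33 ppm = 0.5439 ppm.

(b) CYA to add: (56 − 3) = 53 mg/L × 649,000 L = 34,400 g cyanuric acid.

(a) 0.544 ppm; (b) 34.4 kg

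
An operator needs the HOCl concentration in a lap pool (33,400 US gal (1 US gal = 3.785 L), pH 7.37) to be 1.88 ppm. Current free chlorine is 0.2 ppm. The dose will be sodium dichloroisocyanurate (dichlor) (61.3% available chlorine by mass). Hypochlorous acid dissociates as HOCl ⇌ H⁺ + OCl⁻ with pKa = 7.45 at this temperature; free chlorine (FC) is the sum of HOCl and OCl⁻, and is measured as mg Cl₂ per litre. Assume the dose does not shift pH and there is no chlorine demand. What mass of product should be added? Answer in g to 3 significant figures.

Volume: 33,400 US gal × 3.785 L/gal = 126,419 L.
[OCl⁻]/[HOCl] = 10^(pH − pKa) = 10^(7.37 − 7.45) = 0.8318; fraction as HOCl = 1/(1 + 0.8318) = 0.5459.
Free chlorine required for 1.88 ppm HOCl: 1.88 / 0.5459 = 3.444 ppm.
FC to add: 3.444 − 0.2 = 3.244 mg/L as Cl₂.
Cl₂ equivalent: 3.244 mg/L × 126,419 L = 410.1 g.
Product at 61.3% available Cl: 410.1 / 0.613 = 669 g.

669 g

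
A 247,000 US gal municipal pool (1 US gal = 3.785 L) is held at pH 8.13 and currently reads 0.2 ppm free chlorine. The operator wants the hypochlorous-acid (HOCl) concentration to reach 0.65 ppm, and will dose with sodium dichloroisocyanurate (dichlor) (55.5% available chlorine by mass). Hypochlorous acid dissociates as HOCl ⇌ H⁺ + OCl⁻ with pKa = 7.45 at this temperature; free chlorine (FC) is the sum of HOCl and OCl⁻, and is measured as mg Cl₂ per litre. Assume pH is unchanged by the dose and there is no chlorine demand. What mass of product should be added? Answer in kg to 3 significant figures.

Volume: 247,000 US gal × 3.785 L/gal = 934,895 L.
[OCl⁻]/[HOCl] = 10^(pH − pKa) = 10^(8.13 − 7.45) = 4.786; fraction as HOCl = 1/(1 + 4.786) = 0.1728.
Free chlorine required for 0.65 ppm HOCl: 0.65 / 0.1728 = 3.761 ppm.
FC to add: 3.761 − 0.2 = 3.561 mg/L as Cl₂.
Cl₂ equivalent: 3.561 mg/L × 934,895 L = 3329 g.
Product at 55.5% available Cl: 3329 / 0.555 = 5999 g.

6.00 kg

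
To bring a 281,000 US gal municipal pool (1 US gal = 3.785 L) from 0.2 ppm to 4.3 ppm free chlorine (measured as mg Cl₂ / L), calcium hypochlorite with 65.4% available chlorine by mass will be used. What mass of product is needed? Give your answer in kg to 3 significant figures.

6.67 kg

Volume: 281,000 US gal × 3.785 L/gal = 1,063,585 L.
Chlorine deficit: 4.3 − 0.2 = 4.1 ppm = 4.1 mg/L as Cl₂.
Cl₂ equivalent needed: 4.1 mg/L × 1,063,585 L = 4,361,000 mg = 4361 g.
Product at 65.4% available chlorine: 4361 / 0.654 = 6668 g.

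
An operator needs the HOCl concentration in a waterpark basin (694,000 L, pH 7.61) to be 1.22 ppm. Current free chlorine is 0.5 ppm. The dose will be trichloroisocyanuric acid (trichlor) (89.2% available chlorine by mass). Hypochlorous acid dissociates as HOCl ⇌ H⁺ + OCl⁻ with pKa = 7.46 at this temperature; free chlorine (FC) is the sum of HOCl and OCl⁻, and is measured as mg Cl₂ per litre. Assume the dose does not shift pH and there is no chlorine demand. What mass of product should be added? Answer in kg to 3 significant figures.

[OCl⁻]/[HOCl] = 10^(pH − pKa) = 10^(7.61 − 7.46) = 1.413; fraction as HOCl = 1/(1 + 1.413) = 0.4145.
Free chlorine required for 1.22 ppm HOCl: 1.22 / 0.4145 = 2.943 ppm.
FC to add: 2.943 − 0.5 = 2.443 mg/L as Cl₂.
Cl₂ equivalent: 2.443 mg/L × 694,000 L = 1696 g.
Product at 89.2% available Cl: 1696 / 0.892 = 1901 g.

1.90 kg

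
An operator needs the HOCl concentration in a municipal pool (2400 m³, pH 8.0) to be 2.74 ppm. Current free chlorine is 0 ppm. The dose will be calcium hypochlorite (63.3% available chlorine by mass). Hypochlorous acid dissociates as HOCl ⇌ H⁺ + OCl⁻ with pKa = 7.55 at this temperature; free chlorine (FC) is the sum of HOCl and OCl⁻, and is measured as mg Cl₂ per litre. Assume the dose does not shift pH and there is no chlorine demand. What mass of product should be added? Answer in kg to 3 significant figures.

39.7 kg

Volume: 2400 m³ = 2,400,000 L.
[OCl⁻]/[HOCl] = 10^(pH − pKa) = 10^(8.0 − 7.55) = 2.818; fraction as HOCl = 1/(1 + 2.818) = 0.2619.
Free chlorine required for 2.74 ppm HOCl: 2.74 / 0.2619 = 10.46 ppm.
FC to add: 10.46 − 0 = 10.46 mg/L as Cl₂.
Cl₂ equivalent: 10.46 mg/L × 2,400,000 L = 25,110 g.
Product at 63.3% available Cl: 25,110 / 0.633 = 39,670 g.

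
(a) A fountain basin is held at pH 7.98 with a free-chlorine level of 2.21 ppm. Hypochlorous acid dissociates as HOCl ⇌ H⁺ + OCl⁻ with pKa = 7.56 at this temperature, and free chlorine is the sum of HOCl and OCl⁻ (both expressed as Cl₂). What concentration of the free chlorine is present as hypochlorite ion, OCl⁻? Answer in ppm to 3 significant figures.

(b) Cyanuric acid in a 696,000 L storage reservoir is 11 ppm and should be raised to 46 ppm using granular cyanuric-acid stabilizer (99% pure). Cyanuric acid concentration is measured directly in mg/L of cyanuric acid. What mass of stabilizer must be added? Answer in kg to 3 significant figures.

(a) 1.60 ppm; (b) 24.6 kg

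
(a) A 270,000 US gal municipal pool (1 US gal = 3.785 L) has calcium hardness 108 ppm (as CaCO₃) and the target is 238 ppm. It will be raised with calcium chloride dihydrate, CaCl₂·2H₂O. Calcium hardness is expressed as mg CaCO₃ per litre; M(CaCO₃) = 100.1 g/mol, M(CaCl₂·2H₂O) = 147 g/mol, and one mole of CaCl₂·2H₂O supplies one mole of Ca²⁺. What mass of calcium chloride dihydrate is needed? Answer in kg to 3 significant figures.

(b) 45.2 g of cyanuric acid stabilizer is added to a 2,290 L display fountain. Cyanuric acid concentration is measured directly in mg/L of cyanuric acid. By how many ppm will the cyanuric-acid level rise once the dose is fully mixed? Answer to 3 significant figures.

(a) Volume: 270,000 US gal × 3.785 L/gal = 1,021,950 L.
(a) Hardness to add: (238 − 108) = 130 mg/L as CaCO₃ × 1,021,950 L = 132,900 g as CaCO₃.
(a) Moles of Ca²⁺ (1 mol Ca²⁺ ≡ 1 mol CaCO₃): 132,900 / 100.1 g/mol = 1327 mol.
(a) Mass of CaCl₂·2H₂O: 1327 × 147 = 195,100 g.

(b) Rise: 45.2 g / 2,290 L × 1000 = 19.74 mg/L.

(a) 195 kg; (b) 19.7 ppm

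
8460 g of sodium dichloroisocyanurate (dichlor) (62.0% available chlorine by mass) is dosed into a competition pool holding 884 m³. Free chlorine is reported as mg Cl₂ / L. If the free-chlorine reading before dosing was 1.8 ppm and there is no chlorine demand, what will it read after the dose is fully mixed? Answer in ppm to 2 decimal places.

7.73 ppm

Volume: 884 m³ = 884,000 L.
Available chlorine delivered: 8460 g × 0.62 = 5245 g as Cl₂.
Concentration rise: 5245 g / 884,000 L = 5.933 mg/L = 5.93 ppm.
Final FC: 1.8 + 5.93 = 7.73 ppm.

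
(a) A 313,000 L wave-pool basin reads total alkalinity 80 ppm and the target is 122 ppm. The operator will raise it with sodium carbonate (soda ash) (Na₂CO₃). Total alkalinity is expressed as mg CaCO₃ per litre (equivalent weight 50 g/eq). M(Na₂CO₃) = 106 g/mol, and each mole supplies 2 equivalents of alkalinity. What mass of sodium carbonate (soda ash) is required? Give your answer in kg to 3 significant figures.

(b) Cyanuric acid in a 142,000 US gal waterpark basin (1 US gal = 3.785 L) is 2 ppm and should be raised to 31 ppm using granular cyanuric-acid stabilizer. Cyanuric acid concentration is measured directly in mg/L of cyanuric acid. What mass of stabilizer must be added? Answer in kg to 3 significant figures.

(a) Alkalinity to add: (122 − 80) = 42 mg/L as CaCO₃ × 313,000 L = 13,150 g as CaCO₃.
(a) Equivalents: 13,150 g ÷ 50 g/eq = 262.9 eq.
(a) Each mole of Na₂CO₃ supplies 2 eq, so 262.9 / 2 = 131.5 mol.
(a) Mass: 131.5 mol × 106 g/mol = 13,930 g.

(b) Volume: 142,000 US gal × 3.785 L/gal = 537,470 L.
(b) CYA to add: (31 − 2) = 29 mg/L × 537,470 L = 15,590 g cyanuric acid.

(a) 13.9 kg; (b) 15.6 kg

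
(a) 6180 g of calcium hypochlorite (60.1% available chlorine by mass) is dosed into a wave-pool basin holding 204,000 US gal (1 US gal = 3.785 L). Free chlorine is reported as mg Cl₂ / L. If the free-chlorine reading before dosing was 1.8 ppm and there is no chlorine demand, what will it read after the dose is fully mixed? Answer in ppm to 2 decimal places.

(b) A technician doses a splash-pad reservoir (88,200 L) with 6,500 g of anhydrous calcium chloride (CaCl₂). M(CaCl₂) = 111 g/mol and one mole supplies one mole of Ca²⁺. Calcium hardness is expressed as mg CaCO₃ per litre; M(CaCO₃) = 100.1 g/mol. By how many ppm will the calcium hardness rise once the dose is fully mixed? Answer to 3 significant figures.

(a) Volume: 204,000 US gal × 3.785 L/gal = 772,140 L.
(a) Available chlorine delivered: 6180 g × 0.601 = 3714 g as Cl₂.
(a) Concentration rise: 3714 g / 772,140 L = 4.81 mg/L = 4.81 ppm.
(a) Final FC: 1.8 + 4.81 = 6.61 ppm.

(b) Moles of Ca²⁺: 6,500 g ÷ 111 g/mol = 58.56 mol.
(b) As CaCO₃: 58.56 mol × 100.1 g/mol = 5862 g.
(b) Rise: 5862 g / 88,200 L × 1000 = 66.46 mg/L.

(a) 6.61 ppm; (b) 66.5 ppm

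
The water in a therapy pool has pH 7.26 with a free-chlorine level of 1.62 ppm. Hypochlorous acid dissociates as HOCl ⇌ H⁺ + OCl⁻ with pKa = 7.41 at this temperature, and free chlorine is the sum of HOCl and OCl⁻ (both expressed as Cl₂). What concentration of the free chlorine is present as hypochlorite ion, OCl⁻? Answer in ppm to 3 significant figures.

[OCl⁻]/[HOCl] = 10^(pH − pKa) = 10^(7.26 − 7.41) = 10^-0.15 = 0.7079.
Fraction as HOCl = 1 / (1 + 0.7079) = 0.5855.
OCl⁻ = (1 − 0.5855) × 1.62 ppm = 0.6715 ppm.

0.671 ppm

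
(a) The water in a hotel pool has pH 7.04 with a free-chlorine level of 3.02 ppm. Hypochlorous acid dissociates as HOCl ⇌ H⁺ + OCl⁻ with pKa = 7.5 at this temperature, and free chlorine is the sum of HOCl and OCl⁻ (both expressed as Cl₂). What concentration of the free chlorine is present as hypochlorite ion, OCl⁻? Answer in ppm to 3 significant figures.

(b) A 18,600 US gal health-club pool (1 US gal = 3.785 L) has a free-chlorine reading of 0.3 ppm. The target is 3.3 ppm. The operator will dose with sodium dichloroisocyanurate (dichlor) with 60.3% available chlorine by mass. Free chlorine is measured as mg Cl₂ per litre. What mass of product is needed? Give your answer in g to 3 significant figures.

(a) [OCl⁻]/[HOCl] = 10^(pH − pKa) = 10^(7.04 − 7.5) = 10^-0.46 = 0.3467.
(a) Fraction as HOCl = 1 / (1 + 0.3467) = 0.7425.
(a) OCl⁻ = (1 − 0.7425) × 3.02 ppm = 0.7775 ppm.

(b) Volume: 18,600 US gal × 3.785 L/gal = 70,401 L.
(b) Chlorine deficit: 3.3 − 0.3 = 3 ppm = 3 mg/L as Cl₂.
(b) Cl₂ equivalent needed: 3 mg/L × 70,401 L = 211,200 mg = 211.2 g.
(b) Product at 60.3% available chlorine: 211.2 / 0.603 = 350.3 g.

(a) 0.778 ppm; (b) 350 g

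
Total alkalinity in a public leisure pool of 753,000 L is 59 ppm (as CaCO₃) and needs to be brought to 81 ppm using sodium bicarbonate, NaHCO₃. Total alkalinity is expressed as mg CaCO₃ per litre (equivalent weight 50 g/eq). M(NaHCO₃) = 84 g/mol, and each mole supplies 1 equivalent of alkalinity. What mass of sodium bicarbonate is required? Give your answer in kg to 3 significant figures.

27.8 kg

Alkalinity to add: (81 − 59) = 22 mg/L as CaCO₃ × 753,000 L = 16,570 g as CaCO₃.
Equivalents: 16,570 g ÷ 50 g/eq = 331.3 eq.
NaHCO₃ supplies 1 eq per mole → 331.3 mol.
Mass: 331.3 mol × 84 g/mol = 27,830 g.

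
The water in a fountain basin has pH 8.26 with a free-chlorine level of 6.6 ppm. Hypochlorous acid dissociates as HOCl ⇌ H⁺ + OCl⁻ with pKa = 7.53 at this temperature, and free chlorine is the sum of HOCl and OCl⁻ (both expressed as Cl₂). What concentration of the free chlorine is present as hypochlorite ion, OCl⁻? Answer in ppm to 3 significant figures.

5.56 ppm

[OCl⁻]/[HOCl] = 10^(pH − pKa) = 10^(8.26 − 7.53) = 10^0.73 = 5.37.
Fraction as HOCl = 1 / (1 + 5.37) = 0.157.
OCl⁻ = (1 − 0.157) × 6.6 ppm = 5.564 ppm.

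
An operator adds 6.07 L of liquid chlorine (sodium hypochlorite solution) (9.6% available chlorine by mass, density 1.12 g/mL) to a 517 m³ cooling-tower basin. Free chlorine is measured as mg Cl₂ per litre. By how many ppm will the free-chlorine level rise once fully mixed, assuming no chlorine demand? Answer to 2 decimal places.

Volume: 517 m³ = 517,000 L.
Mass of solution: 6.07 L × 1000 mL/L × 1.12 g/mL = 6798 g.
Available chlorine delivered: 6798 g × 0.096 = 652.6 g as Cl₂.
Concentration rise: 652.6 g / 517,000 L = 1.262 mg/L = 1.26 ppm.

1.26 ppm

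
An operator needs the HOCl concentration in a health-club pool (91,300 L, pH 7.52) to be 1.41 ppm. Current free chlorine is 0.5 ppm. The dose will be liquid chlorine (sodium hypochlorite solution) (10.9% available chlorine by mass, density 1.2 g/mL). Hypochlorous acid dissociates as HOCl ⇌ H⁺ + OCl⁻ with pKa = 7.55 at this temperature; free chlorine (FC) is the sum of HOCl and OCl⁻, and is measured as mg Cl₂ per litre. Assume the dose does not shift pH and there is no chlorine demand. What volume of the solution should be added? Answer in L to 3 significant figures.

1.55 L

[OCl⁻]/[HOCl] = 10^(pH − pKa) = 10^(7.52 − 7.55) = 0.9333; fraction as HOCl = 1/(1 + 0.9333) = 0.5173.
Free chlorine required for 1.41 ppm HOCl: 1.41 / 0.5173 = 2.726 ppm.
FC to add: 2.726 − 0.5 = 2.226 mg/L as Cl₂.
Cl₂ equivalent: 2.226 mg/L × 91,300 L = 203.2 g.
Product at 10.9% available Cl: 203.2 / 0.109 = 1864 g.
Volume: 1864 g ÷ 1.2 g/mL = 1554 mL.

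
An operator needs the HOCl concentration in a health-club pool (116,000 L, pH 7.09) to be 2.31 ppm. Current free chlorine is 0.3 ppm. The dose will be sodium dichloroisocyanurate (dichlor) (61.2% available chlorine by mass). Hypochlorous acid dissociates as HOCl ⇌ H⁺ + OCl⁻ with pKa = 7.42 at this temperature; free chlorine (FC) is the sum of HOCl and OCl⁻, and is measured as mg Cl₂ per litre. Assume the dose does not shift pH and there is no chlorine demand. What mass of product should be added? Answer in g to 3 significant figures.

[OCl⁻]/[HOCl] = 10^(pH − pKa) = 10^(7.09 − 7.42) = 0.4677; fraction as HOCl = 1/(1 + 0.4677) = 0.6813.
Free chlorine required for 2.31 ppm HOCl: 2.31 / 0.6813 = 3.39 ppm.
FC to add: 3.39 − 0.3 = 3.09 mg/L as Cl₂.
Cl₂ equivalent: 3.09 mg/L × 116,000 L = 358.5 g.
Product at 61.2% available Cl: 358.5 / 0.612 = 585.8 g.

586 g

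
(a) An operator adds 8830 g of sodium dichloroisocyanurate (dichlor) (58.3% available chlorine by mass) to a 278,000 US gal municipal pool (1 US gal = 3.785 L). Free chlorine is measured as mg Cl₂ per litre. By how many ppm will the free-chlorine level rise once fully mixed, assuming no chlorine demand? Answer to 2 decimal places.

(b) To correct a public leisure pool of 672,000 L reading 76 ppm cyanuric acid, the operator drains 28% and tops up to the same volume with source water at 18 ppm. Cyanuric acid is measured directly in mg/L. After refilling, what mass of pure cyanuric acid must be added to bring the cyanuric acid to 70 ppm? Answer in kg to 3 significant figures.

(a) 4.89 ppm; (b) 6.88 kg

(a) Volume: 278,000 US gal × 3.785 L/gal = 1,052,230 L.
(a) Available chlorine delivered: 8830 g × 0.583 = 5148 g as Cl₂.
(a) Concentration rise: 5148 g / 1,052,230 L = 4.892 mg/L = 4.89 ppm.

(b) After draining 28% and refilling: 76 × 0.72 + 18 × 0.28 = 59.76 ppm.
(b) Deficit to target: 70 − 59.76 = 10.24 mg/L.
(b) Mass: 10.24 mg/L × 672,000 L = 6881 g cyanuric acid.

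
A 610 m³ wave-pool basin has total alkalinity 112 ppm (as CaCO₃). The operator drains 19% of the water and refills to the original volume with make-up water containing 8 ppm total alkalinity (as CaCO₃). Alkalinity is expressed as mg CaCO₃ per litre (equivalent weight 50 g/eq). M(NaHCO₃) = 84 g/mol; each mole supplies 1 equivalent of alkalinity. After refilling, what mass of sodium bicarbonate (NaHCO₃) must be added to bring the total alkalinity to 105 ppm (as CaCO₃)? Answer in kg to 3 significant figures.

13.1 kg

Volume: 610 m³ = 610,000 L.
After draining 19% and refilling: 112 × 0.81 + 8 × 0.19 = 92.24 ppm.
Deficit to target: 105 − 92.24 = 12.76 mg/L.
As CaCO₃: 12.76 mg/L × 610,000 L = 7784 g; ÷ 50 g/eq ÷ 1 = 155.7 mol NaHCO₃.
Mass: 155.7 × 84 = 13,080 g.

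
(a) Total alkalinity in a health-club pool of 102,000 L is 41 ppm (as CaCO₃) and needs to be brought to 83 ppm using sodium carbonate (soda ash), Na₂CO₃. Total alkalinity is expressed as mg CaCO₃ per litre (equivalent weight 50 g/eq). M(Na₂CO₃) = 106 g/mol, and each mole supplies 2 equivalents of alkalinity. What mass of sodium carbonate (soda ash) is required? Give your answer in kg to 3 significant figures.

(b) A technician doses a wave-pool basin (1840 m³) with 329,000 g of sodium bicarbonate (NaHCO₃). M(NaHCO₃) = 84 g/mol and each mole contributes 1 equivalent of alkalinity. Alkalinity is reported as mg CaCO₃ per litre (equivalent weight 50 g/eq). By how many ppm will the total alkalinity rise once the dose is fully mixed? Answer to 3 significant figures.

(a) 4.54 kg; (b) 106 ppm

(a) Alkalinity to add: (83 − 41) = 42 mg/L as CaCO₃ × 102,000 L = 4284 g as CaCO₃.
(a) Equivalents: 4284 g ÷ 50 g/eq = 85.68 eq.
(a) Each mole of Na₂CO₃ supplies 2 eq, so 85.68 / 2 = 42.84 mol.
(a) Mass: 42.84 mol × 106 g/mol = 4541 g.

(b) Volume: 1840 m³ = 1,840,000 L.
(b) Moles of NaHCO₃: 329,000 g ÷ 84 g/mol = 3917 mol → 3917 eq of alkalinity.
(b) As CaCO₃: 3917 eq × 50 g/eq = 195,800 g.
(b) Rise: 195,800 g / 1,840,000 L × 1000 = 106.4 mg/L.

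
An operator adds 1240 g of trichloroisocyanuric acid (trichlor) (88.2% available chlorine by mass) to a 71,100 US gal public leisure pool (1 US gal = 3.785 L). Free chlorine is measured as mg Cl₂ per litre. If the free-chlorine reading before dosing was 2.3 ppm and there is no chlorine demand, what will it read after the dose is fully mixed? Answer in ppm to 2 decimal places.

6.36 ppm

Volume: 71,100 US gal × 3.785 L/gal = 269,114 L.
Available chlorine delivered: 1240 g × 0.882 = 1094 g as Cl₂.
Concentration rise: 1094 g / 269,114 L = 4.064 mg/L = 4.06 ppm.
Final FC: 2.3 + 4.06 = 6.36 ppm.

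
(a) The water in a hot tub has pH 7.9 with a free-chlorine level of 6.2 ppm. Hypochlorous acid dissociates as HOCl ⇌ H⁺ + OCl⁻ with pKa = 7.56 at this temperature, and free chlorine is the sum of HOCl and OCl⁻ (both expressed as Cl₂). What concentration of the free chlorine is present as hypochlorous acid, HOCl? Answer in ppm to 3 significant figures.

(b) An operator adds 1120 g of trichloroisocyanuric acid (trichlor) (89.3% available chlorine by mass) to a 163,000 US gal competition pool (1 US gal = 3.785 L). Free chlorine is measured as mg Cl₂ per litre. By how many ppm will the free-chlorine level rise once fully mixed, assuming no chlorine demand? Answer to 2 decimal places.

(a) [OCl⁻]/[HOCl] = 10^(pH − pKa) = 10^(7.9 − 7.56) = 10^0.34 = 2.188.
(a) Fraction as HOCl = 1 / (1 + 2.188) = 0.3137.
(a) HOCl = 0.3137 × 6.2 ppm = 1.945 ppm.

(b) Volume: 163,000 US gal × 3.785 L/gal = 616,955 L.
(b) Available chlorine delivered: 1120 g × 0.893 = 1000 g as Cl₂.
(b) Concentration rise: 1000 g / 616,955 L = 1.621 mg/L = 1.62 ppm.

(a) 1.94 ppm; (b) 1.62 ppm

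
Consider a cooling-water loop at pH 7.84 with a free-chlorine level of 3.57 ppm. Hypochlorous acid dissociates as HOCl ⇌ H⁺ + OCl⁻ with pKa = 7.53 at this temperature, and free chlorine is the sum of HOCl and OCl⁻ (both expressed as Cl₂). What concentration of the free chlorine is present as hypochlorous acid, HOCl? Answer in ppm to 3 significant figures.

1.17 ppm

[OCl⁻]/[HOCl] = 10^(pH − pKa) = 10^(7.84 − 7.53) = 10^0.31 = 2.042.
Fraction as HOCl = 1 / (1 + 2.042) = 0.3288.
HOCl = 0.3288 × 3.57 ppm = 1.174 ppm.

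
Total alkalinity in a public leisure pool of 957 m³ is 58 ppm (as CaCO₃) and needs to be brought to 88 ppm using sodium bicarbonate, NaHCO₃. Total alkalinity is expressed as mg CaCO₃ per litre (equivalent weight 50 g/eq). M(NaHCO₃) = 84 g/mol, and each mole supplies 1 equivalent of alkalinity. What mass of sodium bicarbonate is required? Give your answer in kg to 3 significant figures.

48.2 kg

Volume: 957 m³ = 957,000 L.
Alkalinity to add: (88 − 58) = 30 mg/L as CaCO₃ × 957,000 L = 28,710 g as CaCO₃.
Equivalents: 28,710 g ÷ 50 g/eq = 574.2 eq.
NaHCO₃ supplies 1 eq per mole → 574.2 mol.
Mass: 574.2 mol × 84 g/mol = 48,230 g.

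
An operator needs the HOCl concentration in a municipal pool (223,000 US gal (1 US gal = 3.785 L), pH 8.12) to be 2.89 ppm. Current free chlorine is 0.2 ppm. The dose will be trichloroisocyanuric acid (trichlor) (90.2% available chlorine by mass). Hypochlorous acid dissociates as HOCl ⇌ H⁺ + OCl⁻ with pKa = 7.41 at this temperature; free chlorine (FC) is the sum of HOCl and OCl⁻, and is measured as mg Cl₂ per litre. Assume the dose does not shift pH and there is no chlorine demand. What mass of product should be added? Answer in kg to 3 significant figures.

Volume: 223,000 US gal × 3.785 L/gal = 844,055 L.
[OCl⁻]/[HOCl] = 10^(pH − pKa) = 10^(8.12 − 7.41) = 5.129; fraction as HOCl = 1/(1 + 5.129) = 0.1632.
Free chlorine required for 2.89 ppm HOCl: 2.89 / 0.1632 = 17.71 ppm.
FC to add: 17.71 − 0.2 = 17.51 mg/L as Cl₂.
Cl₂ equivalent: 17.51 mg/L × 844,055 L = 14,780 g.
Product at 90.2% available Cl: 14,780 / 0.902 = 16,390 g.

16.4 kg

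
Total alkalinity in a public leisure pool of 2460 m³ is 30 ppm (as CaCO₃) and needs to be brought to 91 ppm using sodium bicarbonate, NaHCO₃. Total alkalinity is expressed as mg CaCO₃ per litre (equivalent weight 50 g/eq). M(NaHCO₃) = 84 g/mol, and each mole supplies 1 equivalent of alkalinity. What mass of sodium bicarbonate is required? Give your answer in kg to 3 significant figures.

Volume: 2460 m³ = 2,460,000 L.
Alkalinity to add: (91 − 30) = 61 mg/L as CaCO₃ × 2,460,000 L = 150,100 g as CaCO₃.
Equivalents: 150,100 g ÷ 50 g/eq = 3001 eq.
NaHCO₃ supplies 1 eq per mole → 3001 mol.
Mass: 3001 mol × 84 g/mol = 252,100 g.

252 kg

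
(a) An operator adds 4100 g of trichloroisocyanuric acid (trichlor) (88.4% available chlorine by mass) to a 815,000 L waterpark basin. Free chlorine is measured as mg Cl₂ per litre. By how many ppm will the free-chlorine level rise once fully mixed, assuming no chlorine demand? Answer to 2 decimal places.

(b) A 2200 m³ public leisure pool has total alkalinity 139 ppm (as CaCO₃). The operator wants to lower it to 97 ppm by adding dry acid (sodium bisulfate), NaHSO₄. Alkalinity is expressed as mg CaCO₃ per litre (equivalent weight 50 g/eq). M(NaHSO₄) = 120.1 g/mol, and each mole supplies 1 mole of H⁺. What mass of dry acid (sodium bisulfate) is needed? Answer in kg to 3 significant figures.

(a) 4.45 ppm; (b) 222 kg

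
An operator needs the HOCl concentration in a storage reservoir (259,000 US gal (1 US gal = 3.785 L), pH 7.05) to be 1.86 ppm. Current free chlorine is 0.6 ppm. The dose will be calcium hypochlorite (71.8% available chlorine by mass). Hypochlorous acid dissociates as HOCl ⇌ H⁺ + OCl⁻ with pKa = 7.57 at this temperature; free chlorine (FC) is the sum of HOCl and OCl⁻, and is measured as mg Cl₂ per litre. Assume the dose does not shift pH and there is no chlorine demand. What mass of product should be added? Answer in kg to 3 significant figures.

2.49 kg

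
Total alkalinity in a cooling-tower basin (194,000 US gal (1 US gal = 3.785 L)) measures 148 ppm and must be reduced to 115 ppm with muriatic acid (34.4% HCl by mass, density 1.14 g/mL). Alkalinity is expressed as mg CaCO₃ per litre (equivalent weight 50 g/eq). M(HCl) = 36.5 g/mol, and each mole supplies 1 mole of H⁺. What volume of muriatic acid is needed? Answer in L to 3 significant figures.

Volume: 194,000 US gal × 3.785 L/gal = 734,290 L.
Alkalinity to neutralize: (148 − 115) = 33 mg/L as CaCO₃ × 734,290 L = 24,230 g as CaCO₃.
Equivalents of H⁺ required: 24,230 ÷ 50 g/eq = 484.6 eq = 484.6 mol HCl.
Mass of HCl: 484.6 × 36.5 = 17,690 g.
Mass of 34.4% solution: 17,690 / 0.344 = 51,420 g.
Volume: 51,420 g ÷ 1.14 g/mL = 45,110 mL.

45.1 L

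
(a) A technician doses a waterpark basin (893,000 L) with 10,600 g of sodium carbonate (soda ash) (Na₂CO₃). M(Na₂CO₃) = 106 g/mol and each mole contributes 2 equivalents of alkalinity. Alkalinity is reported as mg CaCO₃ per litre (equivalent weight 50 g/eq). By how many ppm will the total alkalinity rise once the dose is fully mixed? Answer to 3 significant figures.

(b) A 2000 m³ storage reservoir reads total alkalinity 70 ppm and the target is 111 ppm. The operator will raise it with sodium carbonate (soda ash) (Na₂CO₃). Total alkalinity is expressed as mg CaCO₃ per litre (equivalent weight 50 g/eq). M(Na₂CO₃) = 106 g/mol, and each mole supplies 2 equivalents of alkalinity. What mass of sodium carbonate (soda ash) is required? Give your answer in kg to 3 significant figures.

(a) 11.2 ppm; (b) 86.9 kg

(a) Moles of Na₂CO₃: 10,600 g ÷ 106 g/mol = 100 mol → 200 eq of alkalinity.
(a) As CaCO₃: 200 eq × 50 g/eq = 10,000 g.
(a) Rise: 10,000 g / 893,000 L × 1000 = 11.2 mg/L.

(b) Volume: 2000 m³ = 2,000,000 L.
(b) Alkalinity to add: (111 − 70) = 41 mg/L as CaCO₃ × 2,000,000 L = 82,000 g as CaCO₃.
(b) Equivalents: 82,000 g ÷ 50 g/eq = 1640 eq.
(b) Each mole of Na₂CO₃ supplies 2 eq, so 1640 / 2 = 820 mol.
(b) Mass: 820 mol × 106 g/mol = 86,920 g.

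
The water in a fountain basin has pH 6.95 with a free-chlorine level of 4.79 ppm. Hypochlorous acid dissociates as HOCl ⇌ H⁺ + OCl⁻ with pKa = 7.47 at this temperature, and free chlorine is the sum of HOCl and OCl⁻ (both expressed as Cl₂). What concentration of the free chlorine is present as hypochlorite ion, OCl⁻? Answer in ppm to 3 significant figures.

1.11 ppm

[OCl⁻]/[HOCl] = 10^(pH − pKa) = 10^(6.95 − 7.47) = 10^-0.52 = 0.302.
Fraction as HOCl = 1 / (1 + 0.302) = 0.7681.
OCl⁻ = (1 − 0.7681) × 4.79 ppm = 1.111 ppm.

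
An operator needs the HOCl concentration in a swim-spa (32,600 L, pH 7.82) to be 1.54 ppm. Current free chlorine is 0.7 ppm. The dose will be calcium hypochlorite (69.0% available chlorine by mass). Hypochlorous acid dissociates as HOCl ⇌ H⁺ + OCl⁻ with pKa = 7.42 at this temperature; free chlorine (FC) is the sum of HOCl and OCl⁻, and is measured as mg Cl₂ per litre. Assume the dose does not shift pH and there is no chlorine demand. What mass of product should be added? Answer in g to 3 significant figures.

222 g

[OCl⁻]/[HOCl] = 10^(pH − pKa) = 10^(7.82 − 7.42) = 2.512; fraction as HOCl = 1/(1 + 2.512) = 0.2847.
Free chlorine required for 1.54 ppm HOCl: 1.54 / 0.2847 = 5.408 ppm.
FC to add: 5.408 − 0.7 = 4.708 mg/L as Cl₂.
Cl₂ equivalent: 4.708 mg/L × 32,600 L = 153.5 g.
Product at 69.0% available Cl: 153.5 / 0.69 = 222.5 g.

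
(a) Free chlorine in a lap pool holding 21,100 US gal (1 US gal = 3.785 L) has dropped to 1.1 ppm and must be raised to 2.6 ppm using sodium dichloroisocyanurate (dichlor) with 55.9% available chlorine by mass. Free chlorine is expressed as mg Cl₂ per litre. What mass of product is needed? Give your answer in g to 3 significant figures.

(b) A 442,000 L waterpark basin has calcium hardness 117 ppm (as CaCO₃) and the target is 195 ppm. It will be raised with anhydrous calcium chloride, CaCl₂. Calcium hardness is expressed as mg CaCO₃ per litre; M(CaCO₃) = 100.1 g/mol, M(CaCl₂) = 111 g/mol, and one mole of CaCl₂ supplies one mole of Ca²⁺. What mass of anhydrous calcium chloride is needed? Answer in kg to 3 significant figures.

(a) Volume: 21,100 US gal × 3.785 L/gal = 79,864 L.
(a) Chlorine deficit: 2.6 − 1.1 = 1.5 ppm = 1.5 mg/L as Cl₂.
(a) Cl₂ equivalent needed: 1.5 mg/L × 79,864 L = 119,800 mg = 119.8 g.
(a) Product at 55.9% available chlorine: 119.8 / 0.559 = 214.3 g.

(b) Hardness to add: (195 − 117) = 78 mg/L as CaCO₃ × 442,000 L = 34,480 g as CaCO₃.
(b) Moles of Ca²⁺ (1 mol Ca²⁺ ≡ 1 mol CaCO₃): 34,480 / 100.1 g/mol = 344.4 mol.
(b) Mass of CaCl₂: 344.4 × 111 = 38,230 g.

(a) 214 g; (b) 38.2 kg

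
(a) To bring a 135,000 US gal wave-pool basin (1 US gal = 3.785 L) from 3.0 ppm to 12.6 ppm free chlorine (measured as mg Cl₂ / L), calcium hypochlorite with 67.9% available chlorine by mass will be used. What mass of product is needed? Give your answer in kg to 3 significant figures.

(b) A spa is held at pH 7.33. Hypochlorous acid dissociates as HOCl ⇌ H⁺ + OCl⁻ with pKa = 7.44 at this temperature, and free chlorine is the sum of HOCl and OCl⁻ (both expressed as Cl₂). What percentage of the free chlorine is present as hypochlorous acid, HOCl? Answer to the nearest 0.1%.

(a) Volume: 135,000 US gal × 3.785 L/gal = 510,975 L.
(a) Chlorine deficit: 12.6 − 3.0 = 9.6 ppm = 9.6 mg/L as Cl₂.
(a) Cl₂ equivalent needed: 9.6 mg/L × 510,975 L = 4,905,000 mg = 4905 g.
(a) Product at 67.9% available chlorine: 4905 / 0.679 = 7224 g.

(b) [OCl⁻]/[HOCl] = 10^(pH − pKa) = 10^(7.33 − 7.44) = 10^-0.11 = 0.7762.
(b) Fraction as HOCl = 1 / (1 + 0.7762) = 0.563.

(a) 7.22 kg; (b) 56.3%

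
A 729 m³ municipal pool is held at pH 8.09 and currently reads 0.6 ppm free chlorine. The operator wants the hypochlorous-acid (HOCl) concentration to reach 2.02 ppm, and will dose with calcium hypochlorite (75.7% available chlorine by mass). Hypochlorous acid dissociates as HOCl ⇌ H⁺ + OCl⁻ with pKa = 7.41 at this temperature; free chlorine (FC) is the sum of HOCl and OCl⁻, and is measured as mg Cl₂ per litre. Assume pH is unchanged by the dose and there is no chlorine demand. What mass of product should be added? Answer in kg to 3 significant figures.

Volume: 729 m³ = 729,000 L.
[OCl⁻]/[HOCl] = 10^(pH − pKa) = 10^(8.09 − 7.41) = 4.786; fraction as HOCl = 1/(1 + 4.786) = 0.1728.
Free chlorine required for 2.02 ppm HOCl: 2.02 / 0.1728 = 11.69 ppm.
FC to add: 11.69 − 0.6 = 11.09 mg/L as Cl₂.
Cl₂ equivalent: 11.09 mg/L × 729,000 L = 8083 g.
Product at 75.7% available Cl: 8083 / 0.757 = 10,680 g.

10.7 kg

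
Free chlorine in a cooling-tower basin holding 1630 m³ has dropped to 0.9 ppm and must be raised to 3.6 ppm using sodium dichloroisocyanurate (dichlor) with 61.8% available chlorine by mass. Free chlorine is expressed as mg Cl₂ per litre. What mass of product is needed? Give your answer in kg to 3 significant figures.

Volume: 1630 m³ = 1,630,000 L.
Chlorine deficit: 3.6 − 0.9 = 2.7 ppm = 2.7 mg/L as Cl₂.
Cl₂ equivalent needed: 2.7 mg/L × 1,630,000 L = 4,401,000 mg = 4401 g.
Product at 61.8% available chlorine: 4401 / 0.618 = 7121 g.

7.12 kg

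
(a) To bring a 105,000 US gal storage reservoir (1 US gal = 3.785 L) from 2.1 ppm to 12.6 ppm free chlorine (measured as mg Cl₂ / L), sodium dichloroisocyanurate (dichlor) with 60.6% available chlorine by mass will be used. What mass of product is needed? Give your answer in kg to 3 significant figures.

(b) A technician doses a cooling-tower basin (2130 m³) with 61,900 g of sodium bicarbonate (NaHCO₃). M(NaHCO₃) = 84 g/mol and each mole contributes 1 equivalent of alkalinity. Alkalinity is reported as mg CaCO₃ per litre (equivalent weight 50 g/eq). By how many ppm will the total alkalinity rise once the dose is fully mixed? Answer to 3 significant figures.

(a) Volume: 105,000 US gal × 3.785 L/gal = 397,425 L.
(a) Chlorine deficit: 12.6 − 2.1 = 10.5 ppm = 10.5 mg/L as Cl₂.
(a) Cl₂ equivalent needed: 10.5 mg/L × 397,425 L = 4,173,000 mg = 4173 g.
(a) Product at 60.6% available chlorine: 4173 / 0.606 = 6886 g.

(b) Volume: 2130 m³ = 2,130,000 L.
(b) Moles of NaHCO₃: 61,900 g ÷ 84 g/mol = 736.9 mol → 736.9 eq of alkalinity.
(b) As CaCO₃: 736.9 eq × 50 g/eq = 36,850 g.
(b) Rise: 36,850 g / 2,130,000 L × 1000 = 17.3 mg/L.

(a) 6.89 kg; (b) 17.3 ppm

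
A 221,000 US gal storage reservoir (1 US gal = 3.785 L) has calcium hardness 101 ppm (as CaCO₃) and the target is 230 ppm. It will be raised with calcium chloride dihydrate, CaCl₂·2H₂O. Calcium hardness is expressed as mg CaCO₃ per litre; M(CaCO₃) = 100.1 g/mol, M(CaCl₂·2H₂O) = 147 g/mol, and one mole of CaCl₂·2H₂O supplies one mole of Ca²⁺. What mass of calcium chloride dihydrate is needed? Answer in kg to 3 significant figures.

Volume: 221,000 US gal × 3.785 L/gal = 836,485 L.
Hardness to add: (230 − 101) = 129 mg/L as CaCO₃ × 836,485 L = 107,900 g as CaCO₃.
Moles of Ca²⁺ (1 mol Ca²⁺ ≡ 1 mol CaCO₃): 107,900 / 100.1 g/mol = 1078 mol.
Mass of CaCl₂·2H₂O: 1078 × 147 = 158,500 g.

158 kg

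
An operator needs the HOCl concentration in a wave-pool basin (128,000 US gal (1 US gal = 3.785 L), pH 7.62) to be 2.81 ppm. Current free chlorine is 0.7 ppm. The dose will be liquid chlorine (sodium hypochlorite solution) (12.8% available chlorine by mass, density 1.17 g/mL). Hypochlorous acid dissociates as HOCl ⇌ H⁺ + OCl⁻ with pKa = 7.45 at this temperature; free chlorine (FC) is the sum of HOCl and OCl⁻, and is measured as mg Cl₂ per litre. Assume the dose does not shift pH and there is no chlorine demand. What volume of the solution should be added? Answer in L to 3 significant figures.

20.3 L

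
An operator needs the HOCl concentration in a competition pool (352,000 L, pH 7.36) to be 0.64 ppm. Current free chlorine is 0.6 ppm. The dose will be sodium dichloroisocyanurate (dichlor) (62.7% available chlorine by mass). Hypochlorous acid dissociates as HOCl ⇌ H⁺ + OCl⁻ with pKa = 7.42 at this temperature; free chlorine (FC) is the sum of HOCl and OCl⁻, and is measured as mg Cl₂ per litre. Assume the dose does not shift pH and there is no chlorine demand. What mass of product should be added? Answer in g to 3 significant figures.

335 g

[OCl⁻]/[HOCl] = 10^(pH − pKa) = 10^(7.36 − 7.42) = 0.871; fraction as HOCl = 1/(1 + 0.871) = 0.5345.
Free chlorine required for 0.64 ppm HOCl: 0.64 / 0.5345 = 1.197 ppm.
FC to add: 1.197 − 0.6 = 0.5974 mg/L as Cl₂.
Cl₂ equivalent: 0.5974 mg/L × 352,000 L = 210.3 g.
Product at 62.7% available Cl: 210.3 / 0.627 = 335.4 g.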